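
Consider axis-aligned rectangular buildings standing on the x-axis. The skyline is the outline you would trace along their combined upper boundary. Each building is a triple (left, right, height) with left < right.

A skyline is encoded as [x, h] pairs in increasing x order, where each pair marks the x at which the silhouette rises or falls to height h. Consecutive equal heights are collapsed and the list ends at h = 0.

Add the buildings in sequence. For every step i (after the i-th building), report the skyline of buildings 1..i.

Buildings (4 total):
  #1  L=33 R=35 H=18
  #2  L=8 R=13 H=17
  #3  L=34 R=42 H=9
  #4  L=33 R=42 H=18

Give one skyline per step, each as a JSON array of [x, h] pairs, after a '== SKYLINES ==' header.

== SKYLINES ==
[[33,18],[35,0]]
[[8,17],[13,0],[33,18],[35,0]]
[[8,17],[13,0],[33,18],[35,9],[42,0]]
[[8,17],[13,0],[33,18],[42,0]]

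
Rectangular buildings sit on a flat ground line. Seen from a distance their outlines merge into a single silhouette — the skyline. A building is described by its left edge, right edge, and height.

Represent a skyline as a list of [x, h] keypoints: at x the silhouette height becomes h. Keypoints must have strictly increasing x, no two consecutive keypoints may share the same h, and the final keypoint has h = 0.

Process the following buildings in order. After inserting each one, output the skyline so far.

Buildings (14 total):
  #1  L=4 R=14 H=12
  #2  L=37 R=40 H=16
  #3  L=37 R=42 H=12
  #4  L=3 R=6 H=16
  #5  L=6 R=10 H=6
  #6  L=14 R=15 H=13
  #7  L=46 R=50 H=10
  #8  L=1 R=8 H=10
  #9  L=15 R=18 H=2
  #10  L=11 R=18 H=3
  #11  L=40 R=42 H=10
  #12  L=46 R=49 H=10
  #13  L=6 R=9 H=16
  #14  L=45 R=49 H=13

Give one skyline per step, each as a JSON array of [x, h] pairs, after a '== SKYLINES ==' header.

== SKYLINES ==
[[4,12],[14,0]]
[[4,12],[14,0],[37,16],[40,0]]
[[4,12],[14,0],[37,16],[40,12],[42,0]]
[[3,16],[6,12],[14,0],[37,16],[40,12],[42,0]]
[[3,16],[6,12],[14,0],[37,16],[40,12],[42,0]]
[[3,16],[6,12],[14,13],[15,0],[37,16],[40,12],[42,0]]
[[3,16],[6,12],[14,13],[15,0],[37,16],[40,12],[42,0],[46,10],[50,0]]
[[1,10],[3,16],[6,12],[14,13],[15,0],[37,16],[40,12],[42,0],[46,10],[50,0]]
[[1,10],[3,16],[6,12],[14,13],[15,2],[18,0],[37,16],[40,12],[42,0],[46,10],[50,0]]
[[1,10],[3,16],[6,12],[14,13],[15,3],[18,0],[37,16],[40,12],[42,0],[46,10],[50,0]]
[[1,10],[3,16],[6,12],[14,13],[15,3],[18,0],[37,16],[40,12],[42,0],[46,10],[50,0]]
[[1,10],[3,16],[6,12],[14,13],[15,3],[18,0],[37,16],[40,12],[42,0],[46,10],[50,0]]
[[1,10],[3,16],[9,12],[14,13],[15,3],[18,0],[37,16],[40,12],[42,0],[46,10],[50,0]]
[[1,10],[3,16],[9,12],[14,13],[15,3],[18,0],[37,16],[40,12],[42,0],[45,13],[49,10],[50,0]]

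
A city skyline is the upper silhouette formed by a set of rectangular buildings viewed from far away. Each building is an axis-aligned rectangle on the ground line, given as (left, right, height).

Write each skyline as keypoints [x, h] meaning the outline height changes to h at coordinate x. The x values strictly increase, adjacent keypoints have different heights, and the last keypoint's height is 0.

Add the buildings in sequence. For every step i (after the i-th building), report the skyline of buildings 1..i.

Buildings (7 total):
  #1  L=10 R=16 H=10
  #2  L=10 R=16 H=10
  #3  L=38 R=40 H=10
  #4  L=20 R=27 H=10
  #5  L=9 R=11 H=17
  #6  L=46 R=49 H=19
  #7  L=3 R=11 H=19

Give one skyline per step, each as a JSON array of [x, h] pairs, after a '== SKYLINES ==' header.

== SKYLINES ==
[[10,10],[16,0]]
[[10,10],[16,0]]
[[10,10],[16,0],[38,10],[40,0]]
[[10,10],[16,0],[20,10],[27,0],[38,10],[40,0]]
[[9,17],[11,10],[16,0],[20,10],[27,0],[38,10],[40,0]]
[[9,17],[11,10],[16,0],[20,10],[27,0],[38,10],[40,0],[46,19],[49,0]]
[[3,19],[11,10],[16,0],[20,10],[27,0],[38,10],[40,0],[46,19],[49,0]]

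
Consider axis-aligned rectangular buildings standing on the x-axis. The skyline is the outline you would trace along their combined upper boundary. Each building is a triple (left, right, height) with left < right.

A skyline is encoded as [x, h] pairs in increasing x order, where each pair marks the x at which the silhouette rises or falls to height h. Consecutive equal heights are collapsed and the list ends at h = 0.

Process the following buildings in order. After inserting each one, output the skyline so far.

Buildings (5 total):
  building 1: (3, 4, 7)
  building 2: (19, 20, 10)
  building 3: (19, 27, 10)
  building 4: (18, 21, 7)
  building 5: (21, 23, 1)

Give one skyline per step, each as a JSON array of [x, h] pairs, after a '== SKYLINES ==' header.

== SKYLINES ==
[[3,7],[4,0]]
[[3,7],[4,0],[19,10],[20,0]]
[[3,7],[4,0],[19,10],[27,0]]
[[3,7],[4,0],[18,7],[19,10],[27,0]]
[[3,7],[4,0],[18,7],[19,10],[27,0]]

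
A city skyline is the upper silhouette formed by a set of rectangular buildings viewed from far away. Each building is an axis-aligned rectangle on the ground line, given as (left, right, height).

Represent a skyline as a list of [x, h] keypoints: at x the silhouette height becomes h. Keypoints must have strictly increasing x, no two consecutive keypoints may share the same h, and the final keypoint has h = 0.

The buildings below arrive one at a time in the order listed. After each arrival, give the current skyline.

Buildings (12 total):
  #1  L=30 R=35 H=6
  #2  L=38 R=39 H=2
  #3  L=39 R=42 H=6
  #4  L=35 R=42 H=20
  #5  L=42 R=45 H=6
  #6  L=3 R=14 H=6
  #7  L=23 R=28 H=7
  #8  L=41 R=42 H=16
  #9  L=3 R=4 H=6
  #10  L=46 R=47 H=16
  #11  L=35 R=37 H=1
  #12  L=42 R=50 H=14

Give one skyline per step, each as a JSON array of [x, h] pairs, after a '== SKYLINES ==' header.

== SKYLINES ==
[[30,6],[35,0]]
[[30,6],[35,0],[38,2],[39,0]]
[[30,6],[35,0],[38,2],[39,6],[42,0]]
[[30,6],[35,20],[42,0]]
[[30,6],[35,20],[42,6],[45,0]]
[[3,6],[14,0],[30,6],[35,20],[42,6],[45,0]]
[[3,6],[14,0],[23,7],[28,0],[30,6],[35,20],[42,6],[45,0]]
[[3,6],[14,0],[23,7],[28,0],[30,6],[35,20],[42,6],[45,0]]
[[3,6],[14,0],[23,7],[28,0],[30,6],[35,20],[42,6],[45,0]]
[[3,6],[14,0],[23,7],[28,0],[30,6],[35,20],[42,6],[45,0],[46,16],[47,0]]
[[3,6],[14,0],[23,7],[28,0],[30,6],[35,20],[42,6],[45,0],[46,16],[47,0]]
[[3,6],[14,0],[23,7],[28,0],[30,6],[35,20],[42,14],[46,16],[47,14],[50,0]]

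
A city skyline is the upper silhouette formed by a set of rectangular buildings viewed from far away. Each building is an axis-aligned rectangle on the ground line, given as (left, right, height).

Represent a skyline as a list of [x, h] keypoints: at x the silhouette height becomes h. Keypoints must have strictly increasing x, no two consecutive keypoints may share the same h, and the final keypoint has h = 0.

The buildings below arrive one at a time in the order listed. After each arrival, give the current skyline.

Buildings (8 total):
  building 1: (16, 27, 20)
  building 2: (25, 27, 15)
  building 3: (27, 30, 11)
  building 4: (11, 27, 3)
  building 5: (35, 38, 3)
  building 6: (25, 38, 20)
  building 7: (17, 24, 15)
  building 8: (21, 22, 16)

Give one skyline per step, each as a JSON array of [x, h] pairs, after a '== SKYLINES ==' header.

== SKYLINES ==
[[16,20],[27,0]]
[[16,20],[27,0]]
[[16,20],[27,11],[30,0]]
[[11,3],[16,20],[27,11],[30,0]]
[[11,3],[16,20],[27,11],[30,0],[35,3],[38,0]]
[[11,3],[16,20],[38,0]]
[[11,3],[16,20],[38,0]]
[[11,3],[16,20],[38,0]]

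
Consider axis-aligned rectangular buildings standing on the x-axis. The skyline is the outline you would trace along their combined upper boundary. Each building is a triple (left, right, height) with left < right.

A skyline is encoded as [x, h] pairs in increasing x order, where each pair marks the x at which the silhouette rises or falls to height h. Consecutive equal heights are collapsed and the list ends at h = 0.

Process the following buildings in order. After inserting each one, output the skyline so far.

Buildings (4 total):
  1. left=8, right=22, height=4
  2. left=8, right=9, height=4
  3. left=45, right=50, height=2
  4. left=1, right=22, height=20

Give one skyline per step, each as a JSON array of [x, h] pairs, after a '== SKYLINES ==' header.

== SKYLINES ==
[[8,4],[22,0]]
[[8,4],[22,0]]
[[8,4],[22,0],[45,2],[50,0]]
[[1,20],[22,0],[45,2],[50,0]]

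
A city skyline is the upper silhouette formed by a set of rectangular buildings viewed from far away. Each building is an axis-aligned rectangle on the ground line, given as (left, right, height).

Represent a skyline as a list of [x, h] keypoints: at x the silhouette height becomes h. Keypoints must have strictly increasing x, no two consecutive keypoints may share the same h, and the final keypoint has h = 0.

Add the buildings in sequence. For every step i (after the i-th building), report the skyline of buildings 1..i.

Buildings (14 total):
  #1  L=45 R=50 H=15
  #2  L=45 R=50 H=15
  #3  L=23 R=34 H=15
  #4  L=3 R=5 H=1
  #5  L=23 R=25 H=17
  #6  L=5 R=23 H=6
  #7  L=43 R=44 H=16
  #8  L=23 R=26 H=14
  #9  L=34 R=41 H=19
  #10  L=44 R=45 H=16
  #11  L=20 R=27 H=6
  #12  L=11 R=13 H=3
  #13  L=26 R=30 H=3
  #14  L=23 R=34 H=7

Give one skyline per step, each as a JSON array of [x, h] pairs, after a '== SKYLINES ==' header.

== SKYLINES ==
[[45,15],[50,0]]
[[45,15],[50,0]]
[[23,15],[34,0],[45,15],[50,0]]
[[3,1],[5,0],[23,15],[34,0],[45,15],[50,0]]
[[3,1],[5,0],[23,17],[25,15],[34,0],[45,15],[50,0]]
[[3,1],[5,6],[23,17],[25,15],[34,0],[45,15],[50,0]]
[[3,1],[5,6],[23,17],[25,15],[34,0],[43,16],[44,0],[45,15],[50,0]]
[[3,1],[5,6],[23,17],[25,15],[34,0],[43,16],[44,0],[45,15],[50,0]]
[[3,1],[5,6],[23,17],[25,15],[34,19],[41,0],[43,16],[44,0],[45,15],[50,0]]
[[3,1],[5,6],[23,17],[25,15],[34,19],[41,0],[43,16],[45,15],[50,0]]
[[3,1],[5,6],[23,17],[25,15],[34,19],[41,0],[43,16],[45,15],[50,0]]
[[3,1],[5,6],[23,17],[25,15],[34,19],[41,0],[43,16],[45,15],[50,0]]
[[3,1],[5,6],[23,17],[25,15],[34,19],[41,0],[43,16],[45,15],[50,0]]
[[3,1],[5,6],[23,17],[25,15],[34,19],[41,0],[43,16],[45,15],[50,0]]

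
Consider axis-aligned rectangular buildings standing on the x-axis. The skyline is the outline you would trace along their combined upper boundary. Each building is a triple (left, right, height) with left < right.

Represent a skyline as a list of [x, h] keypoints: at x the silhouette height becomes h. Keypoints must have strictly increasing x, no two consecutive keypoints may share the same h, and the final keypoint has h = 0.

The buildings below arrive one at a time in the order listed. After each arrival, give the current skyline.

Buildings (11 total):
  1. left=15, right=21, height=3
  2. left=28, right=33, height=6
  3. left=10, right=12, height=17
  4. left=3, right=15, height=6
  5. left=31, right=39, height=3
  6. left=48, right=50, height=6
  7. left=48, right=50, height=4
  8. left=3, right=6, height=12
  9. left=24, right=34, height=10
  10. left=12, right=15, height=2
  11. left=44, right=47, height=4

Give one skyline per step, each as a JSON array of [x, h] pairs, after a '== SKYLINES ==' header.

== SKYLINES ==
[[15,3],[21,0]]
[[15,3],[21,0],[28,6],[33,0]]
[[10,17],[12,0],[15,3],[21,0],[28,6],[33,0]]
[[3,6],[10,17],[12,6],[15,3],[21,0],[28,6],[33,0]]
[[3,6],[10,17],[12,6],[15,3],[21,0],[28,6],[33,3],[39,0]]
[[3,6],[10,17],[12,6],[15,3],[21,0],[28,6],[33,3],[39,0],[48,6],[50,0]]
[[3,6],[10,17],[12,6],[15,3],[21,0],[28,6],[33,3],[39,0],[48,6],[50,0]]
[[3,12],[6,6],[10,17],[12,6],[15,3],[21,0],[28,6],[33,3],[39,0],[48,6],[50,0]]
[[3,12],[6,6],[10,17],[12,6],[15,3],[21,0],[24,10],[34,3],[39,0],[48,6],[50,0]]
[[3,12],[6,6],[10,17],[12,6],[15,3],[21,0],[24,10],[34,3],[39,0],[48,6],[50,0]]
[[3,12],[6,6],[10,17],[12,6],[15,3],[21,0],[24,10],[34,3],[39,0],[44,4],[47,0],[48,6],[50,0]]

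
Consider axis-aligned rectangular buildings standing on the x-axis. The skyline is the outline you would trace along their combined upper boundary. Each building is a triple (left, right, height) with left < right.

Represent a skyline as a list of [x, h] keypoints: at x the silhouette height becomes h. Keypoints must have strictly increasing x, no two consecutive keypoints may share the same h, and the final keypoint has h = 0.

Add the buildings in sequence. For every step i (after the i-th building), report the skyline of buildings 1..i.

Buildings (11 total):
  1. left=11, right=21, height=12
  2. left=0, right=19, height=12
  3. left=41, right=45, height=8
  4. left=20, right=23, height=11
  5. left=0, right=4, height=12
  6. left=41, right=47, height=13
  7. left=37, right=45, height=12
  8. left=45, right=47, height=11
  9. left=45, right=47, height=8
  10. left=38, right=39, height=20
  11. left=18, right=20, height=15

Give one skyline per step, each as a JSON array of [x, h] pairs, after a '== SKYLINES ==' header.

== SKYLINES ==
[[11,12],[21,0]]
[[0,12],[21,0]]
[[0,12],[21,0],[41,8],[45,0]]
[[0,12],[21,11],[23,0],[41,8],[45,0]]
[[0,12],[21,11],[23,0],[41,8],[45,0]]
[[0,12],[21,11],[23,0],[41,13],[47,0]]
[[0,12],[21,11],[23,0],[37,12],[41,13],[47,0]]
[[0,12],[21,11],[23,0],[37,12],[41,13],[47,0]]
[[0,12],[21,11],[23,0],[37,12],[41,13],[47,0]]
[[0,12],[21,11],[23,0],[37,12],[38,20],[39,12],[41,13],[47,0]]
[[0,12],[18,15],[20,12],[21,11],[23,0],[37,12],[38,20],[39,12],[41,13],[47,0]]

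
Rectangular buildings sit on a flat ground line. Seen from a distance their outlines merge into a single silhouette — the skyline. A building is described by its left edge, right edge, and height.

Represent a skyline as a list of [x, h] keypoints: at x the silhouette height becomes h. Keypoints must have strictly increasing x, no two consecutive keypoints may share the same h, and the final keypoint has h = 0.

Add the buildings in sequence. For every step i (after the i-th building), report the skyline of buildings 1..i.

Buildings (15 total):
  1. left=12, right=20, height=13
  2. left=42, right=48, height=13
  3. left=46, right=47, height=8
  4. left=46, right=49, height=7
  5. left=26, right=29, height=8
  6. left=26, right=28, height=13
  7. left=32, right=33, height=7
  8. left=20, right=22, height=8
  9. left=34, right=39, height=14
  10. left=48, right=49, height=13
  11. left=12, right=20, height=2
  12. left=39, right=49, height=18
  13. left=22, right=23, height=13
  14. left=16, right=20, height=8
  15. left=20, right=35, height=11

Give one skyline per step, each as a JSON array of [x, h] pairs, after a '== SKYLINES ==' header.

== SKYLINES ==
[[12,13],[20,0]]
[[12,13],[20,0],[42,13],[48,0]]
[[12,13],[20,0],[42,13],[48,0]]
[[12,13],[20,0],[42,13],[48,7],[49,0]]
[[12,13],[20,0],[26,8],[29,0],[42,13],[48,7],[49,0]]
[[12,13],[20,0],[26,13],[28,8],[29,0],[42,13],[48,7],[49,0]]
[[12,13],[20,0],[26,13],[28,8],[29,0],[32,7],[33,0],[42,13],[48,7],[49,0]]
[[12,13],[20,8],[22,0],[26,13],[28,8],[29,0],[32,7],[33,0],[42,13],[48,7],[49,0]]
[[12,13],[20,8],[22,0],[26,13],[28,8],[29,0],[32,7],[33,0],[34,14],[39,0],[42,13],[48,7],[49,0]]
[[12,13],[20,8],[22,0],[26,13],[28,8],[29,0],[32,7],[33,0],[34,14],[39,0],[42,13],[49,0]]
[[12,13],[20,8],[22,0],[26,13],[28,8],[29,0],[32,7],[33,0],[34,14],[39,0],[42,13],[49,0]]
[[12,13],[20,8],[22,0],[26,13],[28,8],[29,0],[32,7],[33,0],[34,14],[39,18],[49,0]]
[[12,13],[20,8],[22,13],[23,0],[26,13],[28,8],[29,0],[32,7],[33,0],[34,14],[39,18],[49,0]]
[[12,13],[20,8],[22,13],[23,0],[26,13],[28,8],[29,0],[32,7],[33,0],[34,14],[39,18],[49,0]]
[[12,13],[20,11],[22,13],[23,11],[26,13],[28,11],[34,14],[39,18],[49,0]]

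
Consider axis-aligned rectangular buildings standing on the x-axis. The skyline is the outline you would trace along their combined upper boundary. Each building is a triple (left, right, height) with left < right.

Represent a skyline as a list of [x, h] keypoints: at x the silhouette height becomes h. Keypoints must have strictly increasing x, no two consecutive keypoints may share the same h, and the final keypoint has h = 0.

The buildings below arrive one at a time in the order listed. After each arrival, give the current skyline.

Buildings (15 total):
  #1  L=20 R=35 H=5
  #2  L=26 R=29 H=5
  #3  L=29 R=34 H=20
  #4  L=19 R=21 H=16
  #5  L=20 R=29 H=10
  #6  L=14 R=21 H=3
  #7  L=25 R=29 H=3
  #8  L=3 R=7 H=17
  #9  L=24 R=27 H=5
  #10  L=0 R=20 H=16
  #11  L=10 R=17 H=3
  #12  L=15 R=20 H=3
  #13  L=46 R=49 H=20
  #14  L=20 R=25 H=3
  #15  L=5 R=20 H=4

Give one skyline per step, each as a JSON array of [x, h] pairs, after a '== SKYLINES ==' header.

== SKYLINES ==
[[20,5],[35,0]]
[[20,5],[35,0]]
[[20,5],[29,20],[34,5],[35,0]]
[[19,16],[21,5],[29,20],[34,5],[35,0]]
[[19,16],[21,10],[29,20],[34,5],[35,0]]
[[14,3],[19,16],[21,10],[29,20],[34,5],[35,0]]
[[14,3],[19,16],[21,10],[29,20],[34,5],[35,0]]
[[3,17],[7,0],[14,3],[19,16],[21,10],[29,20],[34,5],[35,0]]
[[3,17],[7,0],[14,3],[19,16],[21,10],[29,20],[34,5],[35,0]]
[[0,16],[3,17],[7,16],[21,10],[29,20],[34,5],[35,0]]
[[0,16],[3,17],[7,16],[21,10],[29,20],[34,5],[35,0]]
[[0,16],[3,17],[7,16],[21,10],[29,20],[34,5],[35,0]]
[[0,16],[3,17],[7,16],[21,10],[29,20],[34,5],[35,0],[46,20],[49,0]]
[[0,16],[3,17],[7,16],[21,10],[29,20],[34,5],[35,0],[46,20],[49,0]]
[[0,16],[3,17],[7,16],[21,10],[29,20],[34,5],[35,0],[46,20],[49,0]]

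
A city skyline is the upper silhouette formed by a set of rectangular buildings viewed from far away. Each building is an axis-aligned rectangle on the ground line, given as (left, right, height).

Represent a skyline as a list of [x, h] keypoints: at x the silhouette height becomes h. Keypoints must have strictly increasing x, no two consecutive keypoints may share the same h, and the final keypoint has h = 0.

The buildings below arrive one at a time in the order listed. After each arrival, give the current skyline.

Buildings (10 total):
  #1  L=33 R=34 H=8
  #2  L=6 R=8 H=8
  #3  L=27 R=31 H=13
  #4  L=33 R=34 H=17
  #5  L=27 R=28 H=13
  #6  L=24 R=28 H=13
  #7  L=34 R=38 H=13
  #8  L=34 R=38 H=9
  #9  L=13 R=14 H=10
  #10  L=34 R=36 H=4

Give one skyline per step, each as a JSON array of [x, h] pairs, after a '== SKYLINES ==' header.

== SKYLINES ==
[[33,8],[34,0]]
[[6,8],[8,0],[33,8],[34,0]]
[[6,8],[8,0],[27,13],[31,0],[33,8],[34,0]]
[[6,8],[8,0],[27,13],[31,0],[33,17],[34,0]]
[[6,8],[8,0],[27,13],[31,0],[33,17],[34,0]]
[[6,8],[8,0],[24,13],[31,0],[33,17],[34,0]]
[[6,8],[8,0],[24,13],[31,0],[33,17],[34,13],[38,0]]
[[6,8],[8,0],[24,13],[31,0],[33,17],[34,13],[38,0]]
[[6,8],[8,0],[13,10],[14,0],[24,13],[31,0],[33,17],[34,13],[38,0]]
[[6,8],[8,0],[13,10],[14,0],[24,13],[31,0],[33,17],[34,13],[38,0]]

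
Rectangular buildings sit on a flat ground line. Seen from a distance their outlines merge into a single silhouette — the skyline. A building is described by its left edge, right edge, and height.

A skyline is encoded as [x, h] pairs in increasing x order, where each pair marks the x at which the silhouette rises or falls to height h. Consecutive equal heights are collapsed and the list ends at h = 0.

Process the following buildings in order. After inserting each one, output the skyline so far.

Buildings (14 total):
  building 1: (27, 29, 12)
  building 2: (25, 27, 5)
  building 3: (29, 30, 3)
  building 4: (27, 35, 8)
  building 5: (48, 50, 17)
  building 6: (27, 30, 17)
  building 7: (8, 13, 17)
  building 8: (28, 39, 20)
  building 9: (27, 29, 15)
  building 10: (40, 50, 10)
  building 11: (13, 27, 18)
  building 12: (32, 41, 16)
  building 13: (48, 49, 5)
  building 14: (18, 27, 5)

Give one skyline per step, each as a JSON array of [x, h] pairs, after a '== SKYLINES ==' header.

== SKYLINES ==
[[27,12],[29,0]]
[[25,5],[27,12],[29,0]]
[[25,5],[27,12],[29,3],[30,0]]
[[25,5],[27,12],[29,8],[35,0]]
[[25,5],[27,12],[29,8],[35,0],[48,17],[50,0]]
[[25,5],[27,17],[30,8],[35,0],[48,17],[50,0]]
[[8,17],[13,0],[25,5],[27,17],[30,8],[35,0],[48,17],[50,0]]
[[8,17],[13,0],[25,5],[27,17],[28,20],[39,0],[48,17],[50,0]]
[[8,17],[13,0],[25,5],[27,17],[28,20],[39,0],[48,17],[50,0]]
[[8,17],[13,0],[25,5],[27,17],[28,20],[39,0],[40,10],[48,17],[50,0]]
[[8,17],[13,18],[27,17],[28,20],[39,0],[40,10],[48,17],[50,0]]
[[8,17],[13,18],[27,17],[28,20],[39,16],[41,10],[48,17],[50,0]]
[[8,17],[13,18],[27,17],[28,20],[39,16],[41,10],[48,17],[50,0]]
[[8,17],[13,18],[27,17],[28,20],[39,16],[41,10],[48,17],[50,0]]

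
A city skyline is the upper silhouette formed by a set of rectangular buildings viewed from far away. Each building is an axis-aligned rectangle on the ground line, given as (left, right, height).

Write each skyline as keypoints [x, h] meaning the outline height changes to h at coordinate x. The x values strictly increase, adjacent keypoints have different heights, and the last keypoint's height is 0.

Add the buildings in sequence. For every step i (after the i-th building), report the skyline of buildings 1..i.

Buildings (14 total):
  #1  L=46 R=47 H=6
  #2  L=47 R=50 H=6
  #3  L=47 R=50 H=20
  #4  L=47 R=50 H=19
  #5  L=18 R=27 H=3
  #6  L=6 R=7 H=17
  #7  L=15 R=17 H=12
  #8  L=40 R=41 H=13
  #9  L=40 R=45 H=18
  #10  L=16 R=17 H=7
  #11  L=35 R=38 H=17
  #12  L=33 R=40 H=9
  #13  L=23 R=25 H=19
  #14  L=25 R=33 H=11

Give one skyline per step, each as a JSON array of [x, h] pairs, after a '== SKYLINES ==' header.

== SKYLINES ==
[[46,6],[47,0]]
[[46,6],[50,0]]
[[46,6],[47,20],[50,0]]
[[46,6],[47,20],[50,0]]
[[18,3],[27,0],[46,6],[47,20],[50,0]]
[[6,17],[7,0],[18,3],[27,0],[46,6],[47,20],[50,0]]
[[6,17],[7,0],[15,12],[17,0],[18,3],[27,0],[46,6],[47,20],[50,0]]
[[6,17],[7,0],[15,12],[17,0],[18,3],[27,0],[40,13],[41,0],[46,6],[47,20],[50,0]]
[[6,17],[7,0],[15,12],[17,0],[18,3],[27,0],[40,18],[45,0],[46,6],[47,20],[50,0]]
[[6,17],[7,0],[15,12],[17,0],[18,3],[27,0],[40,18],[45,0],[46,6],[47,20],[50,0]]
[[6,17],[7,0],[15,12],[17,0],[18,3],[27,0],[35,17],[38,0],[40,18],[45,0],[46,6],[47,20],[50,0]]
[[6,17],[7,0],[15,12],[17,0],[18,3],[27,0],[33,9],[35,17],[38,9],[40,18],[45,0],[46,6],[47,20],[50,0]]
[[6,17],[7,0],[15,12],[17,0],[18,3],[23,19],[25,3],[27,0],[33,9],[35,17],[38,9],[40,18],[45,0],[46,6],[47,20],[50,0]]
[[6,17],[7,0],[15,12],[17,0],[18,3],[23,19],[25,11],[33,9],[35,17],[38,9],[40,18],[45,0],[46,6],[47,20],[50,0]]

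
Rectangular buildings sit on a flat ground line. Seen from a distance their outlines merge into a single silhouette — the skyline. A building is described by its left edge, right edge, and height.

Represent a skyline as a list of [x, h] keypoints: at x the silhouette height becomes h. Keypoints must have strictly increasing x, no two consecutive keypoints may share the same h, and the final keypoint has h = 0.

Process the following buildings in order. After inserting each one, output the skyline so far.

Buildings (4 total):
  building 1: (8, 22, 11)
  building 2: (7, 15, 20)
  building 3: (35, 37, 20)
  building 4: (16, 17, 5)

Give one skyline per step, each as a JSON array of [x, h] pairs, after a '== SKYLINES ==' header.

== SKYLINES ==
[[8,11],[22,0]]
[[7,20],[15,11],[22,0]]
[[7,20],[15,11],[22,0],[35,20],[37,0]]
[[7,20],[15,11],[22,0],[35,20],[37,0]]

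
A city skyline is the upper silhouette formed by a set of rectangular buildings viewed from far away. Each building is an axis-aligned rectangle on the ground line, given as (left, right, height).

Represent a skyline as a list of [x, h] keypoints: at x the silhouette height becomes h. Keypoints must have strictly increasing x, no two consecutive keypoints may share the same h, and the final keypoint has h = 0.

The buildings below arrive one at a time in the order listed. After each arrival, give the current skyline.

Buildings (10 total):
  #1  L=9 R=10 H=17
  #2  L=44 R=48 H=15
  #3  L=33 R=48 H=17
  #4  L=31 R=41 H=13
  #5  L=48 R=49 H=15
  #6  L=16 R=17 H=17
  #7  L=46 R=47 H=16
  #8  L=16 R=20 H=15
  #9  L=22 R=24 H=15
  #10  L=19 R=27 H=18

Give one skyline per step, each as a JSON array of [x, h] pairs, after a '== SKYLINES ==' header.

== SKYLINES ==
[[9,17],[10,0]]
[[9,17],[10,0],[44,15],[48,0]]
[[9,17],[10,0],[33,17],[48,0]]
[[9,17],[10,0],[31,13],[33,17],[48,0]]
[[9,17],[10,0],[31,13],[33,17],[48,15],[49,0]]
[[9,17],[10,0],[16,17],[17,0],[31,13],[33,17],[48,15],[49,0]]
[[9,17],[10,0],[16,17],[17,0],[31,13],[33,17],[48,15],[49,0]]
[[9,17],[10,0],[16,17],[17,15],[20,0],[31,13],[33,17],[48,15],[49,0]]
[[9,17],[10,0],[16,17],[17,15],[20,0],[22,15],[24,0],[31,13],[33,17],[48,15],[49,0]]
[[9,17],[10,0],[16,17],[17,15],[19,18],[27,0],[31,13],[33,17],[48,15],[49,0]]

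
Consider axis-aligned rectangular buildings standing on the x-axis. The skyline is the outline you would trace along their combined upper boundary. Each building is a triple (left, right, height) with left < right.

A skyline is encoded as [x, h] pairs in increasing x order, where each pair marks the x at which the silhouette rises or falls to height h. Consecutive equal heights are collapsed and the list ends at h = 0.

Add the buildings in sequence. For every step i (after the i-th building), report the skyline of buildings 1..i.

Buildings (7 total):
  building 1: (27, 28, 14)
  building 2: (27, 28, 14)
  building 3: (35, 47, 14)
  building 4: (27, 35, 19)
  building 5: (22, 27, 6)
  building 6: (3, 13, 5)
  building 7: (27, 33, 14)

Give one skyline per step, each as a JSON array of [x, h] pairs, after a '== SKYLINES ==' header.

== SKYLINES ==
[[27,14],[28,0]]
[[27,14],[28,0]]
[[27,14],[28,0],[35,14],[47,0]]
[[27,19],[35,14],[47,0]]
[[22,6],[27,19],[35,14],[47,0]]
[[3,5],[13,0],[22,6],[27,19],[35,14],[47,0]]
[[3,5],[13,0],[22,6],[27,19],[35,14],[47,0]]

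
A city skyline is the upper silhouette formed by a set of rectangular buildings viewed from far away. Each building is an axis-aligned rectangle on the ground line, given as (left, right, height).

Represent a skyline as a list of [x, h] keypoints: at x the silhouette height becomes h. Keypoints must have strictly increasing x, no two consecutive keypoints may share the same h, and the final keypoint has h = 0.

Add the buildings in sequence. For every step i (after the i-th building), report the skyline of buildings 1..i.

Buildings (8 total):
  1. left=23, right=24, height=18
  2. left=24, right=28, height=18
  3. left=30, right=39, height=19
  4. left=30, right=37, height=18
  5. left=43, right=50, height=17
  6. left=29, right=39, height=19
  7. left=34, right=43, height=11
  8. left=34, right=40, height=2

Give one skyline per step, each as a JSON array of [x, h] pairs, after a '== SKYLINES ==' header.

== SKYLINES ==
[[23,18],[24,0]]
[[23,18],[28,0]]
[[23,18],[28,0],[30,19],[39,0]]
[[23,18],[28,0],[30,19],[39,0]]
[[23,18],[28,0],[30,19],[39,0],[43,17],[50,0]]
[[23,18],[28,0],[29,19],[39,0],[43,17],[50,0]]
[[23,18],[28,0],[29,19],[39,11],[43,17],[50,0]]
[[23,18],[28,0],[29,19],[39,11],[43,17],[50,0]]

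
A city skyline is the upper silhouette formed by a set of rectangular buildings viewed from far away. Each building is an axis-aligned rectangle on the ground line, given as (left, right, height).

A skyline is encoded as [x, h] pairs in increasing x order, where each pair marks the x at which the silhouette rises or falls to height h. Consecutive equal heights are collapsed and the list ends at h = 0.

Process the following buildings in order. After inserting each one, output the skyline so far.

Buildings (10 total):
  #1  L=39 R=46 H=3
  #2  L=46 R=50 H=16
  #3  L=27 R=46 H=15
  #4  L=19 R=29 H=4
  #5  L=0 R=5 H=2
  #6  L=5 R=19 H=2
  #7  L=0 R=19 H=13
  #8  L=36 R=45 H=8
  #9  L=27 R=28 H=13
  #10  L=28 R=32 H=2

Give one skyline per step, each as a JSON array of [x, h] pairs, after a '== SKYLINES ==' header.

== SKYLINES ==
[[39,3],[46,0]]
[[39,3],[46,16],[50,0]]
[[27,15],[46,16],[50,0]]
[[19,4],[27,15],[46,16],[50,0]]
[[0,2],[5,0],[19,4],[27,15],[46,16],[50,0]]
[[0,2],[19,4],[27,15],[46,16],[50,0]]
[[0,13],[19,4],[27,15],[46,16],[50,0]]
[[0,13],[19,4],[27,15],[46,16],[50,0]]
[[0,13],[19,4],[27,15],[46,16],[50,0]]
[[0,13],[19,4],[27,15],[46,16],[50,0]]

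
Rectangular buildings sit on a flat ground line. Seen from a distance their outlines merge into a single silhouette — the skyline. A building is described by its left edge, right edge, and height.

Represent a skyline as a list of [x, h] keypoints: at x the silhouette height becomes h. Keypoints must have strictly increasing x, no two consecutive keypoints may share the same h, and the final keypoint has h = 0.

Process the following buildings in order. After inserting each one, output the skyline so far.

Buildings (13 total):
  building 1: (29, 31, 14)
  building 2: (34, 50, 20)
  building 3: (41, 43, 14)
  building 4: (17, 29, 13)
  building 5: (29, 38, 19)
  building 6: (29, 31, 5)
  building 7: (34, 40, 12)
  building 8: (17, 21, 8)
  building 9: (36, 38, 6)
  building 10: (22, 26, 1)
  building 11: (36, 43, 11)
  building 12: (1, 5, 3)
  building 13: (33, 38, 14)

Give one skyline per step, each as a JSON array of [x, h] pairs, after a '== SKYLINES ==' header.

== SKYLINES ==
[[29,14],[31,0]]
[[29,14],[31,0],[34,20],[50,0]]
[[29,14],[31,0],[34,20],[50,0]]
[[17,13],[29,14],[31,0],[34,20],[50,0]]
[[17,13],[29,19],[34,20],[50,0]]
[[17,13],[29,19],[34,20],[50,0]]
[[17,13],[29,19],[34,20],[50,0]]
[[17,13],[29,19],[34,20],[50,0]]
[[17,13],[29,19],[34,20],[50,0]]
[[17,13],[29,19],[34,20],[50,0]]
[[17,13],[29,19],[34,20],[50,0]]
[[1,3],[5,0],[17,13],[29,19],[34,20],[50,0]]
[[1,3],[5,0],[17,13],[29,19],[34,20],[50,0]]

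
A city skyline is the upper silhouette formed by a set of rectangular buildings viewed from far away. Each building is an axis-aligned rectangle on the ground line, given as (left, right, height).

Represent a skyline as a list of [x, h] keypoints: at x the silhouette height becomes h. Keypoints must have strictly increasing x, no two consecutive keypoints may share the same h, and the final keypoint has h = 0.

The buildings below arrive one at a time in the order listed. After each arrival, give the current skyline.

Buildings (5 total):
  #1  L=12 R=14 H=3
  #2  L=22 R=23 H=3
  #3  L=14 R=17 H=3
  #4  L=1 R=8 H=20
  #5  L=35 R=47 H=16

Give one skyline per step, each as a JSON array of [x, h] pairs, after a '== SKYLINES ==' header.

== SKYLINES ==
[[12,3],[14,0]]
[[12,3],[14,0],[22,3],[23,0]]
[[12,3],[17,0],[22,3],[23,0]]
[[1,20],[8,0],[12,3],[17,0],[22,3],[23,0]]
[[1,20],[8,0],[12,3],[17,0],[22,3],[23,0],[35,16],[47,0]]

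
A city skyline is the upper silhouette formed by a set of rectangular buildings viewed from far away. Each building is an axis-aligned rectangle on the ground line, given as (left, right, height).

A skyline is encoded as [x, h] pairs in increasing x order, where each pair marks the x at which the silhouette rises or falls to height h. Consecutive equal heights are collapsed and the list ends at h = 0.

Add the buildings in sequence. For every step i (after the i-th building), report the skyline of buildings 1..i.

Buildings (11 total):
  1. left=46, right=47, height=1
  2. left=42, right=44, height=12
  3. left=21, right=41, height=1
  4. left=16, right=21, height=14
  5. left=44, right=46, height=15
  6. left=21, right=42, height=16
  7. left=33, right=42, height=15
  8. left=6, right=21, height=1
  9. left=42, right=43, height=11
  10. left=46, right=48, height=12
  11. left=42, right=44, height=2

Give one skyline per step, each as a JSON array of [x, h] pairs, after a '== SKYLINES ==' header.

== SKYLINES ==
[[46,1],[47,0]]
[[42,12],[44,0],[46,1],[47,0]]
[[21,1],[41,0],[42,12],[44,0],[46,1],[47,0]]
[[16,14],[21,1],[41,0],[42,12],[44,0],[46,1],[47,0]]
[[16,14],[21,1],[41,0],[42,12],[44,15],[46,1],[47,0]]
[[16,14],[21,16],[42,12],[44,15],[46,1],[47,0]]
[[16,14],[21,16],[42,12],[44,15],[46,1],[47,0]]
[[6,1],[16,14],[21,16],[42,12],[44,15],[46,1],[47,0]]
[[6,1],[16,14],[21,16],[42,12],[44,15],[46,1],[47,0]]
[[6,1],[16,14],[21,16],[42,12],[44,15],[46,12],[48,0]]
[[6,1],[16,14],[21,16],[42,12],[44,15],[46,12],[48,0]]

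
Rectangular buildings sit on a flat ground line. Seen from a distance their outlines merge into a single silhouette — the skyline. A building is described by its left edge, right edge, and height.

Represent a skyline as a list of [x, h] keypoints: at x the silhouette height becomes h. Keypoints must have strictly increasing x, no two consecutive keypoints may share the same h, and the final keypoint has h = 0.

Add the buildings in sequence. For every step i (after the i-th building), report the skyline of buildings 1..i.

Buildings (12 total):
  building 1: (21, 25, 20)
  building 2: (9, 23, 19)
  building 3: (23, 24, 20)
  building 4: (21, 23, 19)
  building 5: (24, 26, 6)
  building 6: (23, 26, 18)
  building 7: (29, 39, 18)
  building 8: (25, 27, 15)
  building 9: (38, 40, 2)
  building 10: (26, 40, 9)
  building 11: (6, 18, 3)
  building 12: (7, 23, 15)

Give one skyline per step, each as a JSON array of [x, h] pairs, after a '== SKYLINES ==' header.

== SKYLINES ==
[[21,20],[25,0]]
[[9,19],[21,20],[25,0]]
[[9,19],[21,20],[25,0]]
[[9,19],[21,20],[25,0]]
[[9,19],[21,20],[25,6],[26,0]]
[[9,19],[21,20],[25,18],[26,0]]
[[9,19],[21,20],[25,18],[26,0],[29,18],[39,0]]
[[9,19],[21,20],[25,18],[26,15],[27,0],[29,18],[39,0]]
[[9,19],[21,20],[25,18],[26,15],[27,0],[29,18],[39,2],[40,0]]
[[9,19],[21,20],[25,18],[26,15],[27,9],[29,18],[39,9],[40,0]]
[[6,3],[9,19],[21,20],[25,18],[26,15],[27,9],[29,18],[39,9],[40,0]]
[[6,3],[7,15],[9,19],[21,20],[25,18],[26,15],[27,9],[29,18],[39,9],[40,0]]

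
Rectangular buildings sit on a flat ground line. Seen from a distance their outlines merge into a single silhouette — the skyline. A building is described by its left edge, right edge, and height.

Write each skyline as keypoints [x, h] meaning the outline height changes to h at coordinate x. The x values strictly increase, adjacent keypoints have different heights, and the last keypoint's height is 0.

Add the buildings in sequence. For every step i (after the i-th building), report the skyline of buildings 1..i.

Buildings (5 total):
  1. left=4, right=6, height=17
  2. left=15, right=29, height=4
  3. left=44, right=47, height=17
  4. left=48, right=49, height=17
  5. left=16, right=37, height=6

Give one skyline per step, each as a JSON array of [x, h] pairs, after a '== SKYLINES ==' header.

== SKYLINES ==
[[4,17],[6,0]]
[[4,17],[6,0],[15,4],[29,0]]
[[4,17],[6,0],[15,4],[29,0],[44,17],[47,0]]
[[4,17],[6,0],[15,4],[29,0],[44,17],[47,0],[48,17],[49,0]]
[[4,17],[6,0],[15,4],[16,6],[37,0],[44,17],[47,0],[48,17],[49,0]]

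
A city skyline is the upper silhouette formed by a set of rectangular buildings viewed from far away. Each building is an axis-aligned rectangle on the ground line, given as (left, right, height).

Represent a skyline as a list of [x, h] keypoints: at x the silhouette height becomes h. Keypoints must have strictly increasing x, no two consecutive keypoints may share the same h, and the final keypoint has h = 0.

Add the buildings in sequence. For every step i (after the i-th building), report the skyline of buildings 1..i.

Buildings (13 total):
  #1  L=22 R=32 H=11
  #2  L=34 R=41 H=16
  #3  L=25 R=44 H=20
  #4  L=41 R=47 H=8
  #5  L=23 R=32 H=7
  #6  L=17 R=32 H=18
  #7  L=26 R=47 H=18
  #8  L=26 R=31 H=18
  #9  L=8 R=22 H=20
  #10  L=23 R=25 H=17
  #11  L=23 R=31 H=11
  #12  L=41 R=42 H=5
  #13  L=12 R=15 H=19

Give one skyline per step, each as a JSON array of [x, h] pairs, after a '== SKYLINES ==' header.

== SKYLINES ==
[[22,11],[32,0]]
[[22,11],[32,0],[34,16],[41,0]]
[[22,11],[25,20],[44,0]]
[[22,11],[25,20],[44,8],[47,0]]
[[22,11],[25,20],[44,8],[47,0]]
[[17,18],[25,20],[44,8],[47,0]]
[[17,18],[25,20],[44,18],[47,0]]
[[17,18],[25,20],[44,18],[47,0]]
[[8,20],[22,18],[25,20],[44,18],[47,0]]
[[8,20],[22,18],[25,20],[44,18],[47,0]]
[[8,20],[22,18],[25,20],[44,18],[47,0]]
[[8,20],[22,18],[25,20],[44,18],[47,0]]
[[8,20],[22,18],[25,20],[44,18],[47,0]]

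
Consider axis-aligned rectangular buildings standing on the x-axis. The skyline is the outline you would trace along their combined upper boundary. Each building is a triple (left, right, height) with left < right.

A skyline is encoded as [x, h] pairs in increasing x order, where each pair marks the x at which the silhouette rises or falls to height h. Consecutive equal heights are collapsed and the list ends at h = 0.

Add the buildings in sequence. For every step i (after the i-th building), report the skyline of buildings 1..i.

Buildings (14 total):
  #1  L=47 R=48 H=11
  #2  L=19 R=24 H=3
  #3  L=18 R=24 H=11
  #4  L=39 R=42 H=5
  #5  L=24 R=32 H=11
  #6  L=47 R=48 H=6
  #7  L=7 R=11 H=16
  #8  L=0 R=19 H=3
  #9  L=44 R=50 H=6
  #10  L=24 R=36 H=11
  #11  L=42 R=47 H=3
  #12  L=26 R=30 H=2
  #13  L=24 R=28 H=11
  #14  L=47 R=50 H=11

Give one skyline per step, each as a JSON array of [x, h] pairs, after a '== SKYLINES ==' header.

== SKYLINES ==
[[47,11],[48,0]]
[[19,3],[24,0],[47,11],[48,0]]
[[18,11],[24,0],[47,11],[48,0]]
[[18,11],[24,0],[39,5],[42,0],[47,11],[48,0]]
[[18,11],[32,0],[39,5],[42,0],[47,11],[48,0]]
[[18,11],[32,0],[39,5],[42,0],[47,11],[48,0]]
[[7,16],[11,0],[18,11],[32,0],[39,5],[42,0],[47,11],[48,0]]
[[0,3],[7,16],[11,3],[18,11],[32,0],[39,5],[42,0],[47,11],[48,0]]
[[0,3],[7,16],[11,3],[18,11],[32,0],[39,5],[42,0],[44,6],[47,11],[48,6],[50,0]]
[[0,3],[7,16],[11,3],[18,11],[36,0],[39,5],[42,0],[44,6],[47,11],[48,6],[50,0]]
[[0,3],[7,16],[11,3],[18,11],[36,0],[39,5],[42,3],[44,6],[47,11],[48,6],[50,0]]
[[0,3],[7,16],[11,3],[18,11],[36,0],[39,5],[42,3],[44,6],[47,11],[48,6],[50,0]]
[[0,3],[7,16],[11,3],[18,11],[36,0],[39,5],[42,3],[44,6],[47,11],[48,6],[50,0]]
[[0,3],[7,16],[11,3],[18,11],[36,0],[39,5],[42,3],[44,6],[47,11],[50,0]]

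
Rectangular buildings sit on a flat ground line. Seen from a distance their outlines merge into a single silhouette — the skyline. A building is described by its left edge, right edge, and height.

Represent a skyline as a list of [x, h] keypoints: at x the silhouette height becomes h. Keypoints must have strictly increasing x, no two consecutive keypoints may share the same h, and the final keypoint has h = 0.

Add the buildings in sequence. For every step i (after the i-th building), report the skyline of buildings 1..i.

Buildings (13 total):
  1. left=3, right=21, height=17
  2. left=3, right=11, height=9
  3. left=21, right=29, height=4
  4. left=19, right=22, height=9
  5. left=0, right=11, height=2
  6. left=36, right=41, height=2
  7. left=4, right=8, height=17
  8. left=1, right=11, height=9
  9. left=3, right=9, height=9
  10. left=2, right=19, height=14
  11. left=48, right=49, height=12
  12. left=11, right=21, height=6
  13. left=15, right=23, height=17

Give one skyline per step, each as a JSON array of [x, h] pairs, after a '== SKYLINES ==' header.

== SKYLINES ==
[[3,17],[21,0]]
[[3,17],[21,0]]
[[3,17],[21,4],[29,0]]
[[3,17],[21,9],[22,4],[29,0]]
[[0,2],[3,17],[21,9],[22,4],[29,0]]
[[0,2],[3,17],[21,9],[22,4],[29,0],[36,2],[41,0]]
[[0,2],[3,17],[21,9],[22,4],[29,0],[36,2],[41,0]]
[[0,2],[1,9],[3,17],[21,9],[22,4],[29,0],[36,2],[41,0]]
[[0,2],[1,9],[3,17],[21,9],[22,4],[29,0],[36,2],[41,0]]
[[0,2],[1,9],[2,14],[3,17],[21,9],[22,4],[29,0],[36,2],[41,0]]
[[0,2],[1,9],[2,14],[3,17],[21,9],[22,4],[29,0],[36,2],[41,0],[48,12],[49,0]]
[[0,2],[1,9],[2,14],[3,17],[21,9],[22,4],[29,0],[36,2],[41,0],[48,12],[49,0]]
[[0,2],[1,9],[2,14],[3,17],[23,4],[29,0],[36,2],[41,0],[48,12],[49,0]]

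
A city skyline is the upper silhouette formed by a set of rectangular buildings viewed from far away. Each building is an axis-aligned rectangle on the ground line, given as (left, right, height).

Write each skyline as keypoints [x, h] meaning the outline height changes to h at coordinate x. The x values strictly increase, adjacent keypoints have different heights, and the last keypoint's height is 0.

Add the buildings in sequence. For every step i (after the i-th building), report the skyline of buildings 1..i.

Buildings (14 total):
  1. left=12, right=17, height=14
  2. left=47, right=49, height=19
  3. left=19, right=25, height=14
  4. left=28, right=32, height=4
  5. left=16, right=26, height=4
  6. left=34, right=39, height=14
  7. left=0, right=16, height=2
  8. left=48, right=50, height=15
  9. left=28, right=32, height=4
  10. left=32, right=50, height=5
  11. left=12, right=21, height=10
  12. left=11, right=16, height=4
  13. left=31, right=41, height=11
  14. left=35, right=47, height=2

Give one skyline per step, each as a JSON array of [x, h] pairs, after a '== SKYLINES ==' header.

== SKYLINES ==
[[12,14],[17,0]]
[[12,14],[17,0],[47,19],[49,0]]
[[12,14],[17,0],[19,14],[25,0],[47,19],[49,0]]
[[12,14],[17,0],[19,14],[25,0],[28,4],[32,0],[47,19],[49,0]]
[[12,14],[17,4],[19,14],[25,4],[26,0],[28,4],[32,0],[47,19],[49,0]]
[[12,14],[17,4],[19,14],[25,4],[26,0],[28,4],[32,0],[34,14],[39,0],[47,19],[49,0]]
[[0,2],[12,14],[17,4],[19,14],[25,4],[26,0],[28,4],[32,0],[34,14],[39,0],[47,19],[49,0]]
[[0,2],[12,14],[17,4],[19,14],[25,4],[26,0],[28,4],[32,0],[34,14],[39,0],[47,19],[49,15],[50,0]]
[[0,2],[12,14],[17,4],[19,14],[25,4],[26,0],[28,4],[32,0],[34,14],[39,0],[47,19],[49,15],[50,0]]
[[0,2],[12,14],[17,4],[19,14],[25,4],[26,0],[28,4],[32,5],[34,14],[39,5],[47,19],[49,15],[50,0]]
[[0,2],[12,14],[17,10],[19,14],[25,4],[26,0],[28,4],[32,5],[34,14],[39,5],[47,19],[49,15],[50,0]]
[[0,2],[11,4],[12,14],[17,10],[19,14],[25,4],[26,0],[28,4],[32,5],[34,14],[39,5],[47,19],[49,15],[50,0]]
[[0,2],[11,4],[12,14],[17,10],[19,14],[25,4],[26,0],[28,4],[31,11],[34,14],[39,11],[41,5],[47,19],[49,15],[50,0]]
[[0,2],[11,4],[12,14],[17,10],[19,14],[25,4],[26,0],[28,4],[31,11],[34,14],[39,11],[41,5],[47,19],[49,15],[50,0]]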